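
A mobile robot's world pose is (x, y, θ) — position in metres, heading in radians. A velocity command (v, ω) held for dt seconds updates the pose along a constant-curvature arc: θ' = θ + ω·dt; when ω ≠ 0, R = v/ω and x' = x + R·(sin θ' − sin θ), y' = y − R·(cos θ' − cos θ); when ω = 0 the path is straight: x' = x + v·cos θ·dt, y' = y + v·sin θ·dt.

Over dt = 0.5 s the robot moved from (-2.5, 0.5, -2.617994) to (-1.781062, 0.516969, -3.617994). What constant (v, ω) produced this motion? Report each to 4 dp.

v = -1.5000, ω = -2.0000

Δθ = -3.617994 − -2.617994 = -1.000000
ω = Δθ/dt = -1.000000/0.5 = -2.0000
R = Δx/(sin θ' − sin θ) = 0.7500
v = R·ω = 0.7500·-2.0000 = -1.5000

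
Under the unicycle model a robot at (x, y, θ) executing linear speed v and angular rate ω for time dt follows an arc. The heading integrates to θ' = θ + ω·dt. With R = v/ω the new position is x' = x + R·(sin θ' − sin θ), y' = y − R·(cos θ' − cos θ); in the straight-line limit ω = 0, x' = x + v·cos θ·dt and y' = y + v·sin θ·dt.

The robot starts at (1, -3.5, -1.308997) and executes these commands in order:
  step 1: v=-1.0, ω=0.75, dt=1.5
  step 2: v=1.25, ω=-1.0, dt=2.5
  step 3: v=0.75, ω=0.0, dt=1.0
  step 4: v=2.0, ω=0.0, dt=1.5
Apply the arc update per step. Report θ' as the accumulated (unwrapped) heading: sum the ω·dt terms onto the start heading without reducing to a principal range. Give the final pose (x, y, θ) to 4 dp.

(-3.0846, -6.5413, -2.6840)

step 1: θ'=-0.1840 (R=-1.3333) → pose (-0.0440, -2.5343, -0.1840)
step 2: θ'=-2.6840 (R=-1.2500) → pose (0.2796, -4.8846, -2.6840)
step 3: θ'=-2.6840 (straight) → pose (-0.3933, -5.2159, -2.6840)
step 4: θ'=-2.6840 (straight) → pose (-3.0846, -6.5413, -2.6840)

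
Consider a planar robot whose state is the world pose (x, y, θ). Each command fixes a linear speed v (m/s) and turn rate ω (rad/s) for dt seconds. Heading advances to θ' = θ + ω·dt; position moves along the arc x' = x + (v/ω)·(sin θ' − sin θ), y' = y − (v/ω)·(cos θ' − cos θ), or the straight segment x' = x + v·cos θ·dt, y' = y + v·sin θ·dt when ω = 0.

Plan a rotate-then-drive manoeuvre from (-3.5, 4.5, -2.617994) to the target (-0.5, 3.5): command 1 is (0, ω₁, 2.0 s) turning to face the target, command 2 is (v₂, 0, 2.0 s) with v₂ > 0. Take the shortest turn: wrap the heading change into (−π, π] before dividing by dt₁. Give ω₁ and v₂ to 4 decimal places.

heading to target = atan2(3.5−4.5, -0.5−-3.5) = -0.3218
Δθ = wrap(-0.3218 − -2.6180) = 2.2962; ω₁ = Δθ/dt₁ = 1.1481
distance = √((-0.5−-3.5)² + (3.5−4.5)²) = 3.1623; v₂ = distance/dt₂ = 1.5811

ω₁ = 1.1481, v₂ = 1.5811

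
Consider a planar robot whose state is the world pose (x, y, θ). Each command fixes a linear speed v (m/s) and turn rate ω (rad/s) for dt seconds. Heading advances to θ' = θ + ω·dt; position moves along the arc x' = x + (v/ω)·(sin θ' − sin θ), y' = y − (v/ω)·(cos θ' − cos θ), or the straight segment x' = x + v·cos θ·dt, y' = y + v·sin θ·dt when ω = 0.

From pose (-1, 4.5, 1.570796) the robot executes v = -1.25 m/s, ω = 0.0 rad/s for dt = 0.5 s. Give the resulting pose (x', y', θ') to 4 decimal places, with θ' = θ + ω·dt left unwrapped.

(-1.0000, 3.8750, 1.5708)

θ' = 1.5708 + 0.0·0.5 = 1.5708
ω = 0 → straight: x' = -1 + -1.25·cos(1.5708)·0.5 = -1.0000
y' = 4.5 + -1.25·sin(1.5708)·0.5 = 3.8750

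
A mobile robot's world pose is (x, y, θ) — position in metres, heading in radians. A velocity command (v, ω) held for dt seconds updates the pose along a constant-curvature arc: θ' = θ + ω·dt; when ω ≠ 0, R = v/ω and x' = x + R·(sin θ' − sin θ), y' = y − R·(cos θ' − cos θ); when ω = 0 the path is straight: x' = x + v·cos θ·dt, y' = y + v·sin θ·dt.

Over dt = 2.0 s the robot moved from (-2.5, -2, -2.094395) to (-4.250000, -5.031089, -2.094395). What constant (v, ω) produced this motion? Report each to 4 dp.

v = 1.7500, ω = 0.0000

Δθ = -2.094395 − -2.094395 = 0.000000
ω = Δθ/dt = 0.000000/2.0 = 0.0000
ω = 0 → v = (Δx·cos θ + Δy·sin θ)/dt = 1.7500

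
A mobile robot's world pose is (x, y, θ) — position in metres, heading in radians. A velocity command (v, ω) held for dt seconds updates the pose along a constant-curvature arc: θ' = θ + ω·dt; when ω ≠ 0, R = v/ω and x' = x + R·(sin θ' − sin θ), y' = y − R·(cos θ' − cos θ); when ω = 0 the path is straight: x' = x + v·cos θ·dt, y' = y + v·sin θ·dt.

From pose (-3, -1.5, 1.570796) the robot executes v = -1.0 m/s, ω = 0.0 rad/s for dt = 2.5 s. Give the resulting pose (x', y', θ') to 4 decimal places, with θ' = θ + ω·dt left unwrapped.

θ' = 1.5708 + 0.0·2.5 = 1.5708
ω = 0 → straight: x' = -3 + -1.0·cos(1.5708)·2.5 = -3.0000
y' = -1.5 + -1.0·sin(1.5708)·2.5 = -4.0000

(-3.0000, -4.0000, 1.5708)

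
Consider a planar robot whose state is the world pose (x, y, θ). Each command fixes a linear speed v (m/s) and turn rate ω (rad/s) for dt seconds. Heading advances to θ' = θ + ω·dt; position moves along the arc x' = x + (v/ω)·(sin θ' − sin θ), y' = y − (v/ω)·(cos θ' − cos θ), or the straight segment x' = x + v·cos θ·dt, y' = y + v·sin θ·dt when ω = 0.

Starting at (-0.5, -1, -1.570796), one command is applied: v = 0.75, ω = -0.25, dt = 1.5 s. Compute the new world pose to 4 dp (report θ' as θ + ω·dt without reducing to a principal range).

θ' = -1.5708 + -0.25·1.5 = -1.9458
R = v/ω = 0.75/-0.25 = -3.0000
x' = -0.5 + -3.0000·(sin -1.9458 − sin -1.5708) = -0.7085
y' = -1 − -3.0000·(cos -1.9458 − cos -1.5708) = -2.0988

(-0.7085, -2.0988, -1.9458)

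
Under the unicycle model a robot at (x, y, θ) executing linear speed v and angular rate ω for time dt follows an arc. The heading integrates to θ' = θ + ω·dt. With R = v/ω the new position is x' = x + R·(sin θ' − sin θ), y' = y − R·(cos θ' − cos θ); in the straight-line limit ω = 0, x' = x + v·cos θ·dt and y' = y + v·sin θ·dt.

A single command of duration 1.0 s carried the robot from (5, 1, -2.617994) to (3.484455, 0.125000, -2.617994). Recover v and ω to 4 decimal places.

v = 1.7500, ω = 0.0000

Δθ = -2.617994 − -2.617994 = 0.000000
ω = Δθ/dt = 0.000000/1.0 = 0.0000
ω = 0 → v = (Δx·cos θ + Δy·sin θ)/dt = 1.7500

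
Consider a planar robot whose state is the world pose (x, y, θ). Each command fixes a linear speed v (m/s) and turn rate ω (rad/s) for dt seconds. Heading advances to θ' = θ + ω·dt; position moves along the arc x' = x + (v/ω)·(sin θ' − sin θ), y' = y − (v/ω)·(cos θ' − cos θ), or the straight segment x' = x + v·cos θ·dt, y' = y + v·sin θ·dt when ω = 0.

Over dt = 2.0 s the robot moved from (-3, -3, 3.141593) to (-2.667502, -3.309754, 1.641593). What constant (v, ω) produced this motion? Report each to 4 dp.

v = -0.2500, ω = -0.7500

Δθ = 1.641593 − 3.141593 = -1.500000
ω = Δθ/dt = -1.500000/2.0 = -0.7500
R = Δx/(sin θ' − sin θ) = 0.3333
v = R·ω = 0.3333·-0.7500 = -0.2500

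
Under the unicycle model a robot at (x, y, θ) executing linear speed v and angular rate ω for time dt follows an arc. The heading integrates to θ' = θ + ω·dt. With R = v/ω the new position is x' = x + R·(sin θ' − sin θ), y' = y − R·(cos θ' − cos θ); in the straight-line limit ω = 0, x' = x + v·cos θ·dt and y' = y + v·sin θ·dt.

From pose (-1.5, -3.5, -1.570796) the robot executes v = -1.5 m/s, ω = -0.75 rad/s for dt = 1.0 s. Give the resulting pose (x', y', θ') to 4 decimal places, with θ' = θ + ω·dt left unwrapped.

θ' = -1.5708 + -0.75·1.0 = -2.3208
R = v/ω = -1.5/-0.75 = 2.0000
x' = -1.5 + 2.0000·(sin -2.3208 − sin -1.5708) = -0.9634
y' = -3.5 − 2.0000·(cos -2.3208 − cos -1.5708) = -2.1367

(-0.9634, -2.1367, -2.3208)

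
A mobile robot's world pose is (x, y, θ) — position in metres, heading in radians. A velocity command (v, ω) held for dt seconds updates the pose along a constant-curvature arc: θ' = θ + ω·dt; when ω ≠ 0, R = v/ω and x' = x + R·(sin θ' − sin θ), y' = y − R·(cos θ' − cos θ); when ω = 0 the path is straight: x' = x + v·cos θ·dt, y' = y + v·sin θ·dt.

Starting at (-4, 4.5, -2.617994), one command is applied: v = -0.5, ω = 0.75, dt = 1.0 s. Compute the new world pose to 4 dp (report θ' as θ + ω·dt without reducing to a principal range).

(-3.6959, 4.8821, -1.8680)

θ' = -2.6180 + 0.75·1.0 = -1.8680
R = v/ω = -0.5/0.75 = -0.6667
x' = -4 + -0.6667·(sin -1.8680 − sin -2.6180) = -3.6959
y' = 4.5 − -0.6667·(cos -1.8680 − cos -2.6180) = 4.8821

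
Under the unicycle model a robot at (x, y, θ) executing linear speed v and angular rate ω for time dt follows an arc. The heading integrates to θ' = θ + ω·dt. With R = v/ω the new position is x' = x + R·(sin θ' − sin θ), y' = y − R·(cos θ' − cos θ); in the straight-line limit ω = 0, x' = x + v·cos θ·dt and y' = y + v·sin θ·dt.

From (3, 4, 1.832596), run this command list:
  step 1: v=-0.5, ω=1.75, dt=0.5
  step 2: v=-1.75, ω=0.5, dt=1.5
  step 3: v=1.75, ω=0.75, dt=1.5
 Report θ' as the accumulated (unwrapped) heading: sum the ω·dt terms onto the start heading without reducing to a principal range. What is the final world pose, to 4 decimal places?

step 1: θ'=2.7076 (R=-0.2857) → pose (3.1558, 3.8147, 2.7076)
step 2: θ'=3.4576 (R=-3.5000) → pose (5.7153, 3.6635, 3.4576)
step 3: θ'=4.5826 (R=2.3333) → pose (4.1267, 1.7477, 4.5826)

(4.1267, 1.7477, 4.5826)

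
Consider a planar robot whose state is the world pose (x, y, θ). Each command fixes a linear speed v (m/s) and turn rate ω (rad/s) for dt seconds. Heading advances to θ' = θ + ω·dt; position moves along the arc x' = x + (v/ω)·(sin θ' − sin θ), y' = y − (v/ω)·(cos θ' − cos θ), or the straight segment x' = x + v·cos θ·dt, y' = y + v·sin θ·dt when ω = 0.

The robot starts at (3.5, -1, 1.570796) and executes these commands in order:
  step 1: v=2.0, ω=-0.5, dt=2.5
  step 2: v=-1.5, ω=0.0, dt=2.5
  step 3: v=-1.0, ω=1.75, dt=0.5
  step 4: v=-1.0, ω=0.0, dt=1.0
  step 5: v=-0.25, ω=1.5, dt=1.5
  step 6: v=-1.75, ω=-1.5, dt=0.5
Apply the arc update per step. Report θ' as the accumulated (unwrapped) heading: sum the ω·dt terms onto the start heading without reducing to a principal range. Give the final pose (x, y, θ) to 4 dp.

step 1: θ'=0.3208 (R=-4.0000) → pose (6.2387, 2.7959, 0.3208)
step 2: θ'=0.3208 (straight) → pose (2.6800, 1.6135, 0.3208)
step 3: θ'=1.1958 (R=-0.5714) → pose (2.3285, 1.2805, 1.1958)
step 4: θ'=1.1958 (straight) → pose (1.9622, 0.3500, 1.1958)
step 5: θ'=3.4458 (R=-0.1667) → pose (2.1672, 0.1299, 3.4458)
step 6: θ'=2.6958 (R=1.1667) → pose (3.0197, 0.0695, 2.6958)

(3.0197, 0.0695, 2.6958)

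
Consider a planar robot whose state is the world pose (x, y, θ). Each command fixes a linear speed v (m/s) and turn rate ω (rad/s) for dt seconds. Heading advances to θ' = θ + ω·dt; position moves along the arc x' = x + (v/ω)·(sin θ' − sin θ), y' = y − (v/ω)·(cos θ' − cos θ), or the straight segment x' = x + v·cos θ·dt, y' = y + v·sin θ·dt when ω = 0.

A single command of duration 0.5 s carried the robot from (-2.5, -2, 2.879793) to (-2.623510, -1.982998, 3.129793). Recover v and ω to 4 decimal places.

Δθ = 3.129793 − 2.879793 = 0.250000
ω = Δθ/dt = 0.250000/0.5 = 0.5000
R = Δx/(sin θ' − sin θ) = 0.5000
v = R·ω = 0.5000·0.5000 = 0.2500

v = 0.2500, ω = 0.5000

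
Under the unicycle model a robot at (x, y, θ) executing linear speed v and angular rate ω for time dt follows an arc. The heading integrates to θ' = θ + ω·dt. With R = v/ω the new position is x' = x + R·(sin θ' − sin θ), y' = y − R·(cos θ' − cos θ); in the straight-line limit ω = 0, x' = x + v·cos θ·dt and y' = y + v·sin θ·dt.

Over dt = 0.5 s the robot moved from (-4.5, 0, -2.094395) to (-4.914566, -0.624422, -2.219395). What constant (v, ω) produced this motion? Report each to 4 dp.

Δθ = -2.219395 − -2.094395 = -0.125000
ω = Δθ/dt = -0.125000/0.5 = -0.2500
R = −Δy/(cos θ' − cos θ) = -6.0000
v = R·ω = -6.0000·-0.2500 = 1.5000

v = 1.5000, ω = -0.2500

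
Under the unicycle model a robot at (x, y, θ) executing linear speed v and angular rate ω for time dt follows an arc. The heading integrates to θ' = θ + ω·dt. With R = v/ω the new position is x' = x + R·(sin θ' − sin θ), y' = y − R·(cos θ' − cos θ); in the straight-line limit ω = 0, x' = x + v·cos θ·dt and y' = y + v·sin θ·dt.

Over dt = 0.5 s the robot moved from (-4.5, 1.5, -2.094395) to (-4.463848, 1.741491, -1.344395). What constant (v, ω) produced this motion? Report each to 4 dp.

v = -0.5000, ω = 1.5000

Δθ = -1.344395 − -2.094395 = 0.750000
ω = Δθ/dt = 0.750000/0.5 = 1.5000
R = −Δy/(cos θ' − cos θ) = -0.3333
v = R·ω = -0.3333·1.5000 = -0.5000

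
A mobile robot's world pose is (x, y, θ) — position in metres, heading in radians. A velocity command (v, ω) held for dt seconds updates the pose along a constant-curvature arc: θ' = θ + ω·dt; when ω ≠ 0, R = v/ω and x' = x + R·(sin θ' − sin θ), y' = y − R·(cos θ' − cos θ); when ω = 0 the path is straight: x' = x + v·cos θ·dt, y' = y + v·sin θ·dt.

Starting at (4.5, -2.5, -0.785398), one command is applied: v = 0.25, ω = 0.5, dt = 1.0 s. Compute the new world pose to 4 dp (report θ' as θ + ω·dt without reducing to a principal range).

θ' = -0.7854 + 0.5·1.0 = -0.2854
R = v/ω = 0.25/0.5 = 0.5000
x' = 4.5 + 0.5000·(sin -0.2854 − sin -0.7854) = 4.7128
y' = -2.5 − 0.5000·(cos -0.2854 − cos -0.7854) = -2.6262

(4.7128, -2.6262, -0.2854)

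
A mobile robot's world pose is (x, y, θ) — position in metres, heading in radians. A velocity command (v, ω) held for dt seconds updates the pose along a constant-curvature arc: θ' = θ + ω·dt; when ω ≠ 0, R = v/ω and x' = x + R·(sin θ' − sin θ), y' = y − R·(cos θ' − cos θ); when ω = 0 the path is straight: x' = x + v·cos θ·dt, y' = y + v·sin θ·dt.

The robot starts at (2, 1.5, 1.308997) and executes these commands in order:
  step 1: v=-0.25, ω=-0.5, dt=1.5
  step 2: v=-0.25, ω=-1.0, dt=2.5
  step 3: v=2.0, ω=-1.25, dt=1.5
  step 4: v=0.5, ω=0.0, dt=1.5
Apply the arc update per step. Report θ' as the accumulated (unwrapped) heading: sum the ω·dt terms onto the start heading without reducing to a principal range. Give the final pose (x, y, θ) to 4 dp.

(-1.6600, 1.3054, -3.8160)

step 1: θ'=0.5590 (R=0.5000) → pose (1.7822, 1.2055, 0.5590)
step 2: θ'=-1.9410 (R=0.2500) → pose (1.4166, 1.5079, -1.9410)
step 3: θ'=-3.8160 (R=-1.6000) → pose (-1.0741, 0.8371, -3.8160)
step 4: θ'=-3.8160 (straight) → pose (-1.6600, 1.3054, -3.8160)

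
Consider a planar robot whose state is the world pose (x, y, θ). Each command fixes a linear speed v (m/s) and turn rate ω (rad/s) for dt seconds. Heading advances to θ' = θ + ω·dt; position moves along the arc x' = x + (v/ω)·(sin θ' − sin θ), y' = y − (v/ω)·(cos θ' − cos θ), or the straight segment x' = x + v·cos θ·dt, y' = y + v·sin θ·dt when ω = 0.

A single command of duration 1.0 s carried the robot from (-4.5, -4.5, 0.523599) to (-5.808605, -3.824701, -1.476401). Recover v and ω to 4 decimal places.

Δθ = -1.476401 − 0.523599 = -2.000000
ω = Δθ/dt = -2.000000/1.0 = -2.0000
R = Δx/(sin θ' − sin θ) = 0.8750
v = R·ω = 0.8750·-2.0000 = -1.7500

v = -1.7500, ω = -2.0000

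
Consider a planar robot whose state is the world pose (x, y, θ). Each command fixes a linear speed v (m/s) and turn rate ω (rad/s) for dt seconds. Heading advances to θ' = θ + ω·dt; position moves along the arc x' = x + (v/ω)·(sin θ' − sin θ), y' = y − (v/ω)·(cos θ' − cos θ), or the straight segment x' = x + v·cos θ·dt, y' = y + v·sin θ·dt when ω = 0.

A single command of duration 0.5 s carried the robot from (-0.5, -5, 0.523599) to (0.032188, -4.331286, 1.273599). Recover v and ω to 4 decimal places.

Δθ = 1.273599 − 0.523599 = 0.750000
ω = Δθ/dt = 0.750000/0.5 = 1.5000
R = −Δy/(cos θ' − cos θ) = 1.1667
v = R·ω = 1.1667·1.5000 = 1.7500

v = 1.7500, ω = 1.5000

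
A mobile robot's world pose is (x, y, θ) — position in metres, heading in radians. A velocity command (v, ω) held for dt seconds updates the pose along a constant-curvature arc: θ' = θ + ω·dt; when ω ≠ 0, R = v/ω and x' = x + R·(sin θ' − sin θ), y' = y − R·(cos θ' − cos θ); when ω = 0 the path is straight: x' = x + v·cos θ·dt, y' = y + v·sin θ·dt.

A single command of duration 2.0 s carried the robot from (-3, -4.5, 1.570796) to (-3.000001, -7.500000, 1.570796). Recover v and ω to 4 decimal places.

v = -1.5000, ω = 0.0000

Δθ = 1.570796 − 1.570796 = 0.000000
ω = Δθ/dt = 0.000000/2.0 = 0.0000
ω = 0 → v = (Δx·cos θ + Δy·sin θ)/dt = -1.5000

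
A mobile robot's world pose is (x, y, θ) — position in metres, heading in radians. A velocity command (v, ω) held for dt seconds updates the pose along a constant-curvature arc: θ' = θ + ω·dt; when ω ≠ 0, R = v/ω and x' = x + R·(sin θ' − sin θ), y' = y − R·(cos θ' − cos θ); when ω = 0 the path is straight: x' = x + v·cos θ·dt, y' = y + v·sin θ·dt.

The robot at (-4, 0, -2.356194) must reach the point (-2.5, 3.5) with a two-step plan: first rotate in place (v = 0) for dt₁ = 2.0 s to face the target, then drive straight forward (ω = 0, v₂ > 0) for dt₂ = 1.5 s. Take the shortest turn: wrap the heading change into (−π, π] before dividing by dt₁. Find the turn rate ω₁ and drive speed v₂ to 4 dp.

ω₁ = -1.3805, v₂ = 2.5386

heading to target = atan2(3.5−0, -2.5−-4) = 1.1659
Δθ = wrap(1.1659 − -2.3562) = -2.7611; ω₁ = Δθ/dt₁ = -1.3805
distance = √((-2.5−-4)² + (3.5−0)²) = 3.8079; v₂ = distance/dt₂ = 2.5386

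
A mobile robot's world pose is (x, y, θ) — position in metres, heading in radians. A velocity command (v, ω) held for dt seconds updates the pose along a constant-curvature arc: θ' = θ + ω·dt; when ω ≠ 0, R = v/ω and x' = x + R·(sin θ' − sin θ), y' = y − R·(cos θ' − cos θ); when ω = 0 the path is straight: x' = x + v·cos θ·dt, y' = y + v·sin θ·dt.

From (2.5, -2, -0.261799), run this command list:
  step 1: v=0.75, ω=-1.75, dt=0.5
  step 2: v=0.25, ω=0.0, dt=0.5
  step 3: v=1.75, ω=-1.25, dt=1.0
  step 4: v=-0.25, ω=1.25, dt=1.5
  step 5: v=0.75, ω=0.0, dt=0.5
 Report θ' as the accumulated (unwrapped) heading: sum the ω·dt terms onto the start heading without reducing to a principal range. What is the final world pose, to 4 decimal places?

(2.8073, -3.8192, -0.5118)

step 1: θ'=-1.1368 (R=-0.4286) → pose (2.7779, -2.2338, -1.1368)
step 2: θ'=-1.1368 (straight) → pose (2.8305, -2.3472, -1.1368)
step 3: θ'=-2.3868 (R=-1.4000) → pose (2.5195, -3.9556, -2.3868)
step 4: θ'=-0.5118 (R=-0.2000) → pose (2.4804, -3.6356, -0.5118)
step 5: θ'=-0.5118 (straight) → pose (2.8073, -3.8192, -0.5118)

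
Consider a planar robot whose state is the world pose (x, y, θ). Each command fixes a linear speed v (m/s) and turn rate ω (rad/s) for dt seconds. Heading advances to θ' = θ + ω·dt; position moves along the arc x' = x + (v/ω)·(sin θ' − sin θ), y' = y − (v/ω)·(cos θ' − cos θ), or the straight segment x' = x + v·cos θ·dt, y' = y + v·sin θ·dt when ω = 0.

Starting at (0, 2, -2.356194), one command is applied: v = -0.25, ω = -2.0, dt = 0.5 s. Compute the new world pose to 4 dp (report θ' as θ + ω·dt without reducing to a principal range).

(0.1150, 2.0337, -3.3562)

θ' = -2.3562 + -2.0·0.5 = -3.3562
R = v/ω = -0.25/-2.0 = 0.1250
x' = 0 + 0.1250·(sin -3.3562 − sin -2.3562) = 0.1150
y' = 2 − 0.1250·(cos -3.3562 − cos -2.3562) = 2.0337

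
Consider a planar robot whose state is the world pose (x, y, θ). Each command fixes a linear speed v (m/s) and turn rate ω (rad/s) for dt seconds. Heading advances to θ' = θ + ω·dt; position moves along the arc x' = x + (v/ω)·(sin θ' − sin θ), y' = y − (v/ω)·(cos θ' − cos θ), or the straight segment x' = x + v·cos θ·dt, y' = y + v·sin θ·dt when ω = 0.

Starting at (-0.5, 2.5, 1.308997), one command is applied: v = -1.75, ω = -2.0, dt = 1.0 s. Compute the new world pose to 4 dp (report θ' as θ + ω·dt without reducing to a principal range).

θ' = 1.3090 + -2.0·1.0 = -0.6910
R = v/ω = -1.75/-2.0 = 0.8750
x' = -0.5 + 0.8750·(sin -0.6910 − sin 1.3090) = -1.9028
y' = 2.5 − 0.8750·(cos -0.6910 − cos 1.3090) = 2.0522

(-1.9028, 2.0522, -0.6910)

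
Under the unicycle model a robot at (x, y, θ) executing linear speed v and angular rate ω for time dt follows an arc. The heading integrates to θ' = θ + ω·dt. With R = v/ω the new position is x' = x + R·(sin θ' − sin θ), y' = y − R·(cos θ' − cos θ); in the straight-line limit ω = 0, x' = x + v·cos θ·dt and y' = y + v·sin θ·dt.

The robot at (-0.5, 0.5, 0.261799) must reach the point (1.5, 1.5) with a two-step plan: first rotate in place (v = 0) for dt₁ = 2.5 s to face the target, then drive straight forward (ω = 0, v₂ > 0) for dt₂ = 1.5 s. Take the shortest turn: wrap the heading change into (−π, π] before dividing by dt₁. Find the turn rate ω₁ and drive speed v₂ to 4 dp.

heading to target = atan2(1.5−0.5, 1.5−-0.5) = 0.4636
Δθ = wrap(0.4636 − 0.2618) = 0.2018; ω₁ = Δθ/dt₁ = 0.0807
distance = √((1.5−-0.5)² + (1.5−0.5)²) = 2.2361; v₂ = distance/dt₂ = 1.4907

ω₁ = 0.0807, v₂ = 1.4907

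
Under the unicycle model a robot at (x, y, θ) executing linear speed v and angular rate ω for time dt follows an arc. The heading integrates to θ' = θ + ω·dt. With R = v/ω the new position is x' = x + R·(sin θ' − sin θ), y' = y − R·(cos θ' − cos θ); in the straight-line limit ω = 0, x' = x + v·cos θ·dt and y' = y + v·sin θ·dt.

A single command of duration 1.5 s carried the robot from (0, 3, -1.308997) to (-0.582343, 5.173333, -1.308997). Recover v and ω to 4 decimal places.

Δθ = -1.308997 − -1.308997 = 0.000000
ω = Δθ/dt = 0.000000/1.5 = 0.0000
ω = 0 → v = (Δx·cos θ + Δy·sin θ)/dt = -1.5000

v = -1.5000, ω = 0.0000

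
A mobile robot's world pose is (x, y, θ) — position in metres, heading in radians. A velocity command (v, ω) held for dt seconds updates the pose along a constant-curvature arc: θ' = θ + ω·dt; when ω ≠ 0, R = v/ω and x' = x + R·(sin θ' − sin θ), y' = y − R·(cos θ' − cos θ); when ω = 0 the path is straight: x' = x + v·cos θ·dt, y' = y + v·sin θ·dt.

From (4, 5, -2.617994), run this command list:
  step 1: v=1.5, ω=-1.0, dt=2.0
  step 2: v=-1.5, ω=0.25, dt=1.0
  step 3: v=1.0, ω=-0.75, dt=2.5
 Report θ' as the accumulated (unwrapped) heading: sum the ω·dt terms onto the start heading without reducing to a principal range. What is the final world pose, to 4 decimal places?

step 1: θ'=-4.6180 (R=-1.5000) → pose (1.7567, 6.1577, -4.6180)
step 2: θ'=-4.3680 (R=-6.0000) → pose (2.0823, 4.6974, -4.3680)
step 3: θ'=-6.2430 (R=-1.3333) → pose (3.2838, 6.4798, -6.2430)

(3.2838, 6.4798, -6.2430)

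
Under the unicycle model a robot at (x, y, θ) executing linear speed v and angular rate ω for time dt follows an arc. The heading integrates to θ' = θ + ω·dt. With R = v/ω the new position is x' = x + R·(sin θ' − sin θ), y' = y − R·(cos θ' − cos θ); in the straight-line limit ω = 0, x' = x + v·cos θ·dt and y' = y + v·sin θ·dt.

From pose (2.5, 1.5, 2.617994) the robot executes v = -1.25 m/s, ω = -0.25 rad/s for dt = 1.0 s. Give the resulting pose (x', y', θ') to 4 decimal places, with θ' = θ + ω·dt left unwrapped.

(3.4936, 0.7469, 2.3680)

θ' = 2.6180 + -0.25·1.0 = 2.3680
R = v/ω = -1.25/-0.25 = 5.0000
x' = 2.5 + 5.0000·(sin 2.3680 − sin 2.6180) = 3.4936
y' = 1.5 − 5.0000·(cos 2.3680 − cos 2.6180) = 0.7469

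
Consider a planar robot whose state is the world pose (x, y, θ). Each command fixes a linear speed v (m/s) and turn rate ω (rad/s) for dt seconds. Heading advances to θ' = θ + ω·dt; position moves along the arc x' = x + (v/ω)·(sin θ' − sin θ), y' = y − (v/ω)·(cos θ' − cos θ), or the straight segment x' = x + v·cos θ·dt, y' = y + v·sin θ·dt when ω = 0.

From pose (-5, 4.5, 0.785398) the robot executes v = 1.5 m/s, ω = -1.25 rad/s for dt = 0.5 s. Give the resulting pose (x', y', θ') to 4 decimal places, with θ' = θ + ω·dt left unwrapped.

θ' = 0.7854 + -1.25·0.5 = 0.1604
R = v/ω = 1.5/-1.25 = -1.2000
x' = -5 + -1.2000·(sin 0.1604 − sin 0.7854) = -4.3431
y' = 4.5 − -1.2000·(cos 0.1604 − cos 0.7854) = 4.8361

(-4.3431, 4.8361, 0.1604)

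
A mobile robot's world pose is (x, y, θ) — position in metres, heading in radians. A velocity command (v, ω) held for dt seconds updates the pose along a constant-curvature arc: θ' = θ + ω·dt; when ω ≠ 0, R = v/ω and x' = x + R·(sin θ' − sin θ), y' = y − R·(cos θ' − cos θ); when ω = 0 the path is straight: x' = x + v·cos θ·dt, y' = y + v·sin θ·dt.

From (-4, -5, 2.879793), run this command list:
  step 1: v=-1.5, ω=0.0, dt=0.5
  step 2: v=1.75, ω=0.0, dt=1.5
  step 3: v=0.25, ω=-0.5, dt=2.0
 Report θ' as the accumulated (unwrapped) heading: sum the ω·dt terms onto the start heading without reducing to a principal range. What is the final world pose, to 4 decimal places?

(-6.1580, -4.1838, 1.8798)

step 1: θ'=2.8798 (straight) → pose (-3.2756, -5.1941, 2.8798)
step 2: θ'=2.8798 (straight) → pose (-5.8111, -4.5147, 2.8798)
step 3: θ'=1.8798 (R=-0.5000) → pose (-6.1580, -4.1838, 1.8798)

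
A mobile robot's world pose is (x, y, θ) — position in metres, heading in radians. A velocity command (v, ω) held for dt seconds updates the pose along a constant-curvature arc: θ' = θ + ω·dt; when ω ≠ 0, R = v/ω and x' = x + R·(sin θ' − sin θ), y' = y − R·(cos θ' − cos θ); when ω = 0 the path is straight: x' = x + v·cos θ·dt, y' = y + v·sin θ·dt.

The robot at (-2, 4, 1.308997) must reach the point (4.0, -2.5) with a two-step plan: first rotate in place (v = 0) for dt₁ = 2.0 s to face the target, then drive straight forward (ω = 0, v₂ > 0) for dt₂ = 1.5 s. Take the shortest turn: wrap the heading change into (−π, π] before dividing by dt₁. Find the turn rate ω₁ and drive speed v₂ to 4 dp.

heading to target = atan2(-2.5−4, 4−-2) = -0.8254
Δθ = wrap(-0.8254 − 1.3090) = -2.1344; ω₁ = Δθ/dt₁ = -1.0672
distance = √((4−-2)² + (-2.5−4)²) = 8.8459; v₂ = distance/dt₂ = 5.8973

ω₁ = -1.0672, v₂ = 5.8973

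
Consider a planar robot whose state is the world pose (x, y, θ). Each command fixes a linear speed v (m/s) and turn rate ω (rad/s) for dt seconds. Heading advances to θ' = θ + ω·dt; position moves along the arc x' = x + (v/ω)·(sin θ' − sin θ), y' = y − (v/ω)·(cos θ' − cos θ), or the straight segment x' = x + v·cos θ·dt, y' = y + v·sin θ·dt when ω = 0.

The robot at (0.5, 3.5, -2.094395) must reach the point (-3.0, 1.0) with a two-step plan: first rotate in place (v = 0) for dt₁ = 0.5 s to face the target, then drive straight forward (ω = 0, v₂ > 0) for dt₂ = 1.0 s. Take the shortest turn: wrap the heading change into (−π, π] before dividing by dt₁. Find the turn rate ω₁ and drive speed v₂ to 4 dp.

heading to target = atan2(1−3.5, -3−0.5) = -2.5213
Δθ = wrap(-2.5213 − -2.0944) = -0.4269; ω₁ = Δθ/dt₁ = -0.8539
distance = √((-3−0.5)² + (1−3.5)²) = 4.3012; v₂ = distance/dt₂ = 4.3012

ω₁ = -0.8539, v₂ = 4.3012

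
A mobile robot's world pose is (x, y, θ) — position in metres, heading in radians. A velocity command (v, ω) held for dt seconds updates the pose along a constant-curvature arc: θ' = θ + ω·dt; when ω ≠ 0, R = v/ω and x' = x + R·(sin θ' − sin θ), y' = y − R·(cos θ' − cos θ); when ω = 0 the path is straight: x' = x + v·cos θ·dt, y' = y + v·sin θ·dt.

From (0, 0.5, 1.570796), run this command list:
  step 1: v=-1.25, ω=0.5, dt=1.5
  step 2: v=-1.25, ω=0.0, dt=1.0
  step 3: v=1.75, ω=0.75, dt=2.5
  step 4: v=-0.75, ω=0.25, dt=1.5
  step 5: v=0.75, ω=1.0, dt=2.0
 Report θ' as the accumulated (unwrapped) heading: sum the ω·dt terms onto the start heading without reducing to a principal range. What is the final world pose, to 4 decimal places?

step 1: θ'=2.3208 (R=-2.5000) → pose (0.6708, -1.2041, 2.3208)
step 2: θ'=2.3208 (straight) → pose (1.5228, -2.1187, 2.3208)
step 3: θ'=4.1958 (R=2.3333) → pose (-2.2133, -2.5567, 4.1958)
step 4: θ'=4.5708 (R=-3.0000) → pose (-1.8518, -1.4983, 4.5708)
step 5: θ'=6.5708 (R=0.7500) → pose (-0.8966, -2.3233, 6.5708)

(-0.8966, -2.3233, 6.5708)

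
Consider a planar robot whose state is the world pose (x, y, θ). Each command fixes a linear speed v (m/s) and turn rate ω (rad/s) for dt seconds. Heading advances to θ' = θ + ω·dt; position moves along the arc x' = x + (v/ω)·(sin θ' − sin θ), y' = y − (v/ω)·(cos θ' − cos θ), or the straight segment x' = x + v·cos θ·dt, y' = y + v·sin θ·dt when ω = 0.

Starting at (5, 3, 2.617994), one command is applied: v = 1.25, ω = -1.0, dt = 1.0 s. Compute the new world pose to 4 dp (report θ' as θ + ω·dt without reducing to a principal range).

(4.3764, 4.0236, 1.6180)

θ' = 2.6180 + -1.0·1.0 = 1.6180
R = v/ω = 1.25/-1.0 = -1.2500
x' = 5 + -1.2500·(sin 1.6180 − sin 2.6180) = 4.3764
y' = 3 − -1.2500·(cos 1.6180 − cos 2.6180) = 4.0236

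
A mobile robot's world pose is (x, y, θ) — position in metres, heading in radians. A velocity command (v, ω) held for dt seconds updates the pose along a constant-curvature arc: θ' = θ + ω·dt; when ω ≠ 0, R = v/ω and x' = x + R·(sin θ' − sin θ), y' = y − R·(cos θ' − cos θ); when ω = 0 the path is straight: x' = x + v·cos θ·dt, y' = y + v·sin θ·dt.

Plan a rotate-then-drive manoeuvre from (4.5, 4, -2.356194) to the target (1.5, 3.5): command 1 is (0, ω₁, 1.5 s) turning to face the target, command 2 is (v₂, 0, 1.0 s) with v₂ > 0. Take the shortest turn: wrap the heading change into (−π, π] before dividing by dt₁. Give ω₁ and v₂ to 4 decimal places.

heading to target = atan2(3.5−4, 1.5−4.5) = -2.9764
Δθ = wrap(-2.9764 − -2.3562) = -0.6202; ω₁ = Δθ/dt₁ = -0.4135
distance = √((1.5−4.5)² + (3.5−4)²) = 3.0414; v₂ = distance/dt₂ = 3.0414

ω₁ = -0.4135, v₂ = 3.0414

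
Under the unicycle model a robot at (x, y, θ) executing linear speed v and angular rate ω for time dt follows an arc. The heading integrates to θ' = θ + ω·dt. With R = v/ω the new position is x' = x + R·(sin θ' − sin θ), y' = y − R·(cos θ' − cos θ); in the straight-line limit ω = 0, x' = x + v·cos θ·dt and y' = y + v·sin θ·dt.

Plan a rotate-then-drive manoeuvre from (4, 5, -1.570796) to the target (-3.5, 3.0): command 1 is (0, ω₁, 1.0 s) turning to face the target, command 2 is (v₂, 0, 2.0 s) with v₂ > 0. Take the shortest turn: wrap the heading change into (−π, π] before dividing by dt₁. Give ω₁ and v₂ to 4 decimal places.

ω₁ = -1.3102, v₂ = 3.8810

heading to target = atan2(3−5, -3.5−4) = -2.8810
Δθ = wrap(-2.8810 − -1.5708) = -1.3102; ω₁ = Δθ/dt₁ = -1.3102
distance = √((-3.5−4)² + (3−5)²) = 7.7621; v₂ = distance/dt₂ = 3.8810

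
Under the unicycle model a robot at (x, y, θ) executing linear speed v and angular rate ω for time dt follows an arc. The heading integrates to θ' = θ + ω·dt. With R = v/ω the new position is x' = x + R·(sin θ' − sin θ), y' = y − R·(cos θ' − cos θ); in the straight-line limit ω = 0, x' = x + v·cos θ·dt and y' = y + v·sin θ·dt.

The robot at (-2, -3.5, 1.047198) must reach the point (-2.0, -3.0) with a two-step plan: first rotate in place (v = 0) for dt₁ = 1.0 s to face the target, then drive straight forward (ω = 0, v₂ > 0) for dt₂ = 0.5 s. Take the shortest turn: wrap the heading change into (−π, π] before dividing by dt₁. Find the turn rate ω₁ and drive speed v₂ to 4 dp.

ω₁ = 0.5236, v₂ = 1.0000

heading to target = atan2(-3−-3.5, -2−-2) = 1.5708
Δθ = wrap(1.5708 − 1.0472) = 0.5236; ω₁ = Δθ/dt₁ = 0.5236
distance = √((-2−-2)² + (-3−-3.5)²) = 0.5000; v₂ = distance/dt₂ = 1.0000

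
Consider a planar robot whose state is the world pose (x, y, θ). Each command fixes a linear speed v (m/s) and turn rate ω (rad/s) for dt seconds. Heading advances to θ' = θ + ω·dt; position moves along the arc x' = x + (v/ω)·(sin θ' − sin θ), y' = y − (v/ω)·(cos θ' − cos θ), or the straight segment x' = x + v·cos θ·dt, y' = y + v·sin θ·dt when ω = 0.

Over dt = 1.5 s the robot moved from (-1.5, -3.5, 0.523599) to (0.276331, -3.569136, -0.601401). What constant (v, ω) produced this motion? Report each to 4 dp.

v = 1.2500, ω = -0.7500

Δθ = -0.601401 − 0.523599 = -1.125000
ω = Δθ/dt = -1.125000/1.5 = -0.7500
R = Δx/(sin θ' − sin θ) = -1.6667
v = R·ω = -1.6667·-0.7500 = 1.2500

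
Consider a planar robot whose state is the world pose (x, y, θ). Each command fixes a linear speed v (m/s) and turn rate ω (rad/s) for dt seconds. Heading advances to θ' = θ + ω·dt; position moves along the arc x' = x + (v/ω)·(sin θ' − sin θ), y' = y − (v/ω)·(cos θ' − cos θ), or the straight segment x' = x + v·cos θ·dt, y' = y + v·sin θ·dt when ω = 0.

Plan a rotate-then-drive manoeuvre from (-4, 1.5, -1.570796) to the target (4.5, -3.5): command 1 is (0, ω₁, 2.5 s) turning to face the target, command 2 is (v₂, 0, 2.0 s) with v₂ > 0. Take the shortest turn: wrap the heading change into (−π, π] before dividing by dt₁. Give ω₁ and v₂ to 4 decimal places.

ω₁ = 0.4156, v₂ = 4.9308

heading to target = atan2(-3.5−1.5, 4.5−-4) = -0.5317
Δθ = wrap(-0.5317 − -1.5708) = 1.0391; ω₁ = Δθ/dt₁ = 0.4156
distance = √((4.5−-4)² + (-3.5−1.5)²) = 9.8615; v₂ = distance/dt₂ = 4.9308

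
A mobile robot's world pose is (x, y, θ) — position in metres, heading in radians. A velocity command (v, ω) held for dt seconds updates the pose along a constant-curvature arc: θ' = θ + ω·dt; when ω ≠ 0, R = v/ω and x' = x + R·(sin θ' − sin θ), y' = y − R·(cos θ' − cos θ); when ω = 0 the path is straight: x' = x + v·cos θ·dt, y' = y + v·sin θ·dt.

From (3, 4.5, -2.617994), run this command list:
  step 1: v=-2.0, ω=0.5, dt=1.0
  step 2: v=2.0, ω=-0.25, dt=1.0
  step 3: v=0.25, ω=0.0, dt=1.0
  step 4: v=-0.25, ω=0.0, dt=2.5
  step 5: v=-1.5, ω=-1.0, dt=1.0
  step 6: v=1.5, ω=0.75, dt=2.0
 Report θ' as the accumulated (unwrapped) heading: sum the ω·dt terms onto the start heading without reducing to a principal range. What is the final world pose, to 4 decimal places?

(2.4656, 3.6094, -1.8680)

step 1: θ'=-2.1180 (R=-4.0000) → pose (4.4159, 5.8829, -2.1180)
step 2: θ'=-2.3680 (R=-8.0000) → pose (3.1738, 4.3221, -2.3680)
step 3: θ'=-2.3680 (straight) → pose (2.9949, 4.1474, -2.3680)
step 4: θ'=-2.3680 (straight) → pose (3.4420, 4.5841, -2.3680)
step 5: θ'=-3.3680 (R=1.5000) → pose (4.8268, 4.9727, -3.3680)
step 6: θ'=-1.8680 (R=2.0000) → pose (2.4656, 3.6094, -1.8680)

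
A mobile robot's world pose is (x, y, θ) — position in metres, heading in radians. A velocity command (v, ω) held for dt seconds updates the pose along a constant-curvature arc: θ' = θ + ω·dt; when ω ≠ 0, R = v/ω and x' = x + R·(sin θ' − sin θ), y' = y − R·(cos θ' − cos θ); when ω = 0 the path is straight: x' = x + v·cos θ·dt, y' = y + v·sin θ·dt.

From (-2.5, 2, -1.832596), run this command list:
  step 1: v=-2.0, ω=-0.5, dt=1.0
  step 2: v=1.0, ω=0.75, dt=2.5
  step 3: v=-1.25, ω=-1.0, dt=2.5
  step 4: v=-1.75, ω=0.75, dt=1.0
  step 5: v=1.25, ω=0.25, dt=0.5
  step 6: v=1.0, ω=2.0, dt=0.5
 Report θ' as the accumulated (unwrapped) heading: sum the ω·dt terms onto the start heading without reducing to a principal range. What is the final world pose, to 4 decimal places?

step 1: θ'=-2.3326 (R=4.0000) → pose (-1.5307, 3.7256, -2.3326)
step 2: θ'=-0.4576 (R=1.3333) → pose (-1.1549, 1.6092, -0.4576)
step 3: θ'=-2.9576 (R=1.2500) → pose (-0.8314, 3.9595, -2.9576)
step 4: θ'=-2.2076 (R=-2.3333) → pose (0.6177, 4.8660, -2.2076)
step 5: θ'=-2.0826 (R=5.0000) → pose (0.2784, 4.3416, -2.0826)
step 6: θ'=-1.0826 (R=0.5000) → pose (0.2727, 3.8622, -1.0826)

(0.2727, 3.8622, -1.0826)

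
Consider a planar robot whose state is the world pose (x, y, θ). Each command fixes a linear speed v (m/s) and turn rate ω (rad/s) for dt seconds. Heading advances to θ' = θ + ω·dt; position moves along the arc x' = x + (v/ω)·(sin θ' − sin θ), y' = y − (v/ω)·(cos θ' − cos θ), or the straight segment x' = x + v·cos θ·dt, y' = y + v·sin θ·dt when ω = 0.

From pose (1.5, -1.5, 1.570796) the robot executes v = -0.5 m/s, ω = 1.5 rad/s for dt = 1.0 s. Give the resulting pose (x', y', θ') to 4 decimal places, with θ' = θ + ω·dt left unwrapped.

(1.8098, -1.8325, 3.0708)

θ' = 1.5708 + 1.5·1.0 = 3.0708
R = v/ω = -0.5/1.5 = -0.3333
x' = 1.5 + -0.3333·(sin 3.0708 − sin 1.5708) = 1.8098
y' = -1.5 − -0.3333·(cos 3.0708 − cos 1.5708) = -1.8325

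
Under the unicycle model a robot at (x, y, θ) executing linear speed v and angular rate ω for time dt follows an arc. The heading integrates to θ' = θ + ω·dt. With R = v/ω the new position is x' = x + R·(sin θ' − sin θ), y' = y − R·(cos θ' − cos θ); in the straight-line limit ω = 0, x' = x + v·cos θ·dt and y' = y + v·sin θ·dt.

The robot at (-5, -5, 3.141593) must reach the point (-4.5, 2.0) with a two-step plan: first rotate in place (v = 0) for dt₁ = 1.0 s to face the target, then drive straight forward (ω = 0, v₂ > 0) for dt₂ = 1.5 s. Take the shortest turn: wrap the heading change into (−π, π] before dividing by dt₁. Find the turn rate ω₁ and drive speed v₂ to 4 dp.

ω₁ = -1.6421, v₂ = 4.6786

heading to target = atan2(2−-5, -4.5−-5) = 1.4995
Δθ = wrap(1.4995 − 3.1416) = -1.6421; ω₁ = Δθ/dt₁ = -1.6421
distance = √((-4.5−-5)² + (2−-5)²) = 7.0178; v₂ = distance/dt₂ = 4.6786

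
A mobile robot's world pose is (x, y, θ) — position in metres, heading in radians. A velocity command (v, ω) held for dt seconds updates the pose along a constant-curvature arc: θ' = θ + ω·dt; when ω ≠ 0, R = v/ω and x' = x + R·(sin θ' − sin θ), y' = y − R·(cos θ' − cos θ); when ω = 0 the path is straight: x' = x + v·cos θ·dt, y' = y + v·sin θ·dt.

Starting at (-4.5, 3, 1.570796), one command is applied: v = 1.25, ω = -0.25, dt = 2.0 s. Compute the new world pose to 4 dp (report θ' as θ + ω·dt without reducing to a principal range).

(-3.8879, 5.3971, 1.0708)

θ' = 1.5708 + -0.25·2.0 = 1.0708
R = v/ω = 1.25/-0.25 = -5.0000
x' = -4.5 + -5.0000·(sin 1.0708 − sin 1.5708) = -3.8879
y' = 3 − -5.0000·(cos 1.0708 − cos 1.5708) = 5.3971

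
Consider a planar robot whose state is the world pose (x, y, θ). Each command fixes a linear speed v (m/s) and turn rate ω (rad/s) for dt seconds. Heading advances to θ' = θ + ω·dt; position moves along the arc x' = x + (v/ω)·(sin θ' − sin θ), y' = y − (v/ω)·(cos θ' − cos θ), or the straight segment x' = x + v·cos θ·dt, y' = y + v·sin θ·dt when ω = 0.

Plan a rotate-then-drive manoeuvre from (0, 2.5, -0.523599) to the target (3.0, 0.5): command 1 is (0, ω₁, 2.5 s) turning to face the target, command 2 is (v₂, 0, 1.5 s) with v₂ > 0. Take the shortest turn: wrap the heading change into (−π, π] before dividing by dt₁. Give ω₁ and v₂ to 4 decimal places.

heading to target = atan2(0.5−2.5, 3−0) = -0.5880
Δθ = wrap(-0.5880 − -0.5236) = -0.0644; ω₁ = Δθ/dt₁ = -0.0258
distance = √((3−0)² + (0.5−2.5)²) = 3.6056; v₂ = distance/dt₂ = 2.4037

ω₁ = -0.0258, v₂ = 2.4037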